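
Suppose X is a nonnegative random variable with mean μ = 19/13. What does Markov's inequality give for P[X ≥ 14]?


μ = E[X] = 19/13, a = 14.
Markov: P[X ≥ 14] ≤ μ/a = (19/13)/14 = 19/182.
Numerically: ≈ 0.1044.
(Since a = 14 > μ = 1.4615, the bound 19/182 is < 1 and informative.)

P[X ≥ 14] ≤ 19/182 ≈ 0.1044.


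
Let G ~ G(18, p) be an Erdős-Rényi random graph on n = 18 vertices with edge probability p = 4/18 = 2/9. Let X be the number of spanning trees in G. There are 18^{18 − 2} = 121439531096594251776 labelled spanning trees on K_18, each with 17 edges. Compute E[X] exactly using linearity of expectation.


K_18 has 18^{18 − 2} = 121439531096594251776 labelled spanning trees.
For each such spanning tree H, let X_H = 1 if all 17 edges of H are present in G. Then P[X_H = 1] = p^{17} = (2/9)^{17} = 131072/16677181699666569.
Summing the indicators: E[X] = Σ_H E[X_H] = 121439531096594251776 · p^{17} = 121439531096594251776 · 131072/16677181699666569 = 8589934592/9.
Numerically: E[X] ≈ 9.54437e+08.

E[X] = 121439531096594251776 · (2/9)^{17} = 8589934592/9 ≈ 9.54437e+08.


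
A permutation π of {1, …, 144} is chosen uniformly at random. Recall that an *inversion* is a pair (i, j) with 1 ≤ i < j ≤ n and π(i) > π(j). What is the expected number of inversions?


Write X = Σ X_I over the C(144, 2) = 10296 pairs i < j, with X_I the indicator of one inversion.
There are 10296 indicators.
For each fixed pair i < j, the values π(i) and π(j) are two distinct elements of {1, …, 144} in uniformly random order; by symmetry P[π(i) > π(j)] = 1/2.
By linearity: E[X] = 10296 · (1/2) = C(144, 2) · (1/2) = 10296/2 = 5148 ≈ 5148.00000.

E[X] = 5148 = 5148.00000.


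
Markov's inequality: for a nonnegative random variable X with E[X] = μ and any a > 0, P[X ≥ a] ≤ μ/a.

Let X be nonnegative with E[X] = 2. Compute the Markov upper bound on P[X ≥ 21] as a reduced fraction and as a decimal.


μ = E[X] = 2, a = 21.
Markov: P[X ≥ 21] ≤ μ/a = (2)/21 = 2/21.
Numerically: ≈ 0.095238.
(Since a = 21 > μ = 2.000000, the bound 2/21 is < 1 and informative.)

P[X ≥ 21] ≤ 2/21 ≈ 0.095238.


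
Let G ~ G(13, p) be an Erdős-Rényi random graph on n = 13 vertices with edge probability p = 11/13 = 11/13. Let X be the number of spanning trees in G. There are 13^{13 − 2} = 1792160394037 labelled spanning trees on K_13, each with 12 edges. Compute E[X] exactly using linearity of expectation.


K_13 has 13^{13 − 2} = 1792160394037 labelled spanning trees.
For each such spanning tree H, let X_H = 1 if all 12 edges of H are present in G. Then P[X_H = 1] = p^{12} = (11/13)^{12} = 3138428376721/23298085122481.
Summing the indicators: E[X] = Σ_H E[X_H] = 1792160394037 · p^{12} = 1792160394037 · 3138428376721/23298085122481 = 3138428376721/13.
Numerically: E[X] ≈ 2.41e+11.

E[X] = 1792160394037 · (11/13)^{12} = 3138428376721/13 ≈ 2.41e+11.


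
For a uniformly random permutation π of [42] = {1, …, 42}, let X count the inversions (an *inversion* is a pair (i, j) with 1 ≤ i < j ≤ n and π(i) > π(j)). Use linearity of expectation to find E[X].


Write X = Σ X_I over the C(42, 2) = 861 pairs i < j, with X_I the indicator of one inversion.
There are 861 indicators.
For each fixed pair i < j, the values π(i) and π(j) are two distinct elements of {1, …, 42} in uniformly random order; by symmetry P[π(i) > π(j)] = 1/2.
By linearity: E[X] = 861 · (1/2) = C(42, 2) · (1/2) = 861/2 = 861/2 ≈ 430.500000.

E[X] = 861/2 = 430.500000.


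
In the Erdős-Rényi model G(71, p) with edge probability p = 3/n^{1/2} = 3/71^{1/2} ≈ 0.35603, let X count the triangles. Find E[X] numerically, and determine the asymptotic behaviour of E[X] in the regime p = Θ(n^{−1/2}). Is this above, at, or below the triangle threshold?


Number of potential triangles: C(71, 3) = 57155.
Each occurs with probability p³ ≈ (0.35603)³ ≈ 4.5131133e-02.
By linearity: E[X] = C(71, 3)·p³ ≈ 57155 · 4.5131133e-02 ≈ 2579.46993.
Since α = 1/2 < 1, p = c/n^{1/2} ≫ 1/n is above the triangle threshold p ~ 1/n. Asymptotically E[X] ~ (c³/6)·n^{3(1−α)} = (3³/6)·n^{1.5} → ∞; triangles are abundant w.h.p.

E[X] ≈ 2579.46993; in regime p = Θ(1/n^{1/2}) E[X] diverges (above the triangle threshold p ~ 1/n).


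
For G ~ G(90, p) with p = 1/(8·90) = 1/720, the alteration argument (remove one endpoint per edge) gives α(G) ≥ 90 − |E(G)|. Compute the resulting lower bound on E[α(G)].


E[|E(G)|] = C(90, 2)·p = 4005 · (1/720) = 89/16.
E[α(G)] ≥ n − E[|E(G)|] = 90 − 89/16 = 1351/16.
Numerically: ≈ 84.43750.
(This is only a lower bound; the true E[α(G)] may be larger.)

E[α(G)] ≥ 1351/16 ≈ 84.43750.


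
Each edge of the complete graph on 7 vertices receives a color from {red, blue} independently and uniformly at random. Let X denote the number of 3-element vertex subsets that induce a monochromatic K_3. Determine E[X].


Let X = Σ_S X_S over the C(7, 3) = 35 subsets S of size 3, where X_S = 1 if the K_3 on S is monochromatic.
For a fixed S, the K_3 on S has C(3, 2) = 3 edges. P[all 3 edges red] = (1/2)^3, and likewise for blue, so P[monochromatic] = 2·(1/2)^3 = 2^{1 − 3} = 1/4.
By linearity: E[X] = C(7, 3) · 2^{1 − 3} = 35 · 1/4 = 35/4.
Numerically: E[X] ≈ 8.750000.

E[X] = C(7,3)·2^(1−C(3,2)) = 35/4 ≈ 8.750000.


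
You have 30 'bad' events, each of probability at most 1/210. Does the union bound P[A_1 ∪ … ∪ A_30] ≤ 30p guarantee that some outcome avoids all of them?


Union bound: P[∪_{i=1}^{30} A_i] ≤ Σ_i P[A_i] ≤ 30·p = 30·(1/210) = 1/7.
Numerically: 1/7 ≈ 0.1429.
Is 1/7 < 1? YES.
Since P[∪ A_i] ≤ 1/7 < 1, the complement has P[∩ A_i^c] ≥ 1 − 1/7 = 6/7 > 0, so some outcome avoids every A_i.

30·p = 1/7 ≈ 0.1429; existence CERTIFIED by the union bound.


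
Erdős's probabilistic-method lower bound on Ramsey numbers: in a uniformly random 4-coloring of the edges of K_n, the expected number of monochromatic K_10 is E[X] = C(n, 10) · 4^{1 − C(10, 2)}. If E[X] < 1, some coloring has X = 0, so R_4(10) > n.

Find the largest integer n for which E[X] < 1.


We need C(n, 10) · 4^{1 − 45} < 1, i.e. C(n, 10) < 4^{45 − 1} = 309485009821345068724781056.
Check values of n near the boundary:
  n = 2018: C(2018, 10) = 301820606687612220663963508; 301820606687612220663963508 < 309485009821345068724781056? YES
  n = 2019: C(2019, 10) = 303322949179835278009229628; 303322949179835278009229628 < 309485009821345068724781056? YES
  n = 2020: C(2020, 10) = 304832018578739931133653656; 304832018578739931133653656 < 309485009821345068724781056? YES
  n = 2021: C(2021, 10) = 306347841644770462864800616; 306347841644770462864800616 < 309485009821345068724781056? YES
  n = 2022: C(2022, 10) = 307870445231474093395937796; 307870445231474093395937796 < 309485009821345068724781056? YES
  n = 2023: C(2023, 10) = 309399856285778485315440716; 309399856285778485315440716 < 309485009821345068724781056? YES
  n = 2024: C(2024, 10) = 310936101848269937576192656; 310936101848269937576192656 < 309485009821345068724781056? NO
  n = 2025: C(2025, 10) = 312479209053472269772600560; 312479209053472269772600560 < 309485009821345068724781056? NO
  n = 2026: C(2026, 10) = 314029205130126398094885285; 314029205130126398094885285 < 309485009821345068724781056? NO
The largest n with C(n, 10) < 309485009821345068724781056 is n = 2023 (where E[X] = 77349964071444621328860179/77371252455336267181195264 ≈ 0.99972). Hence R_4(10) > 2023, i.e. R_4(10) ≥ 2024.

Largest n = 2023; hence R_4(10) > 2023.


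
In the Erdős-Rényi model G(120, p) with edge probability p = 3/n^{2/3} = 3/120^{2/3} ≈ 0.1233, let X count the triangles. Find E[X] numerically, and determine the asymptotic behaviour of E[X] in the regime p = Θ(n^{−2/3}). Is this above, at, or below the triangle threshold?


Number of potential triangles: C(120, 3) = 280840.
Each occurs with probability p³ ≈ (0.1233)³ ≈ 1.875000e-03.
By linearity: E[X] = C(120, 3)·p³ ≈ 280840 · 1.875000e-03 ≈ 526.5750.
Since α = 2/3 < 1, p = c/n^{2/3} ≫ 1/n is above the triangle threshold p ~ 1/n. Asymptotically E[X] ~ (c³/6)·n^{3(1−α)} = (3³/6)·n^{1} → ∞; triangles are abundant w.h.p.

E[X] ≈ 526.5750; in regime p = Θ(1/n^{2/3}) E[X] diverges (above the triangle threshold p ~ 1/n).


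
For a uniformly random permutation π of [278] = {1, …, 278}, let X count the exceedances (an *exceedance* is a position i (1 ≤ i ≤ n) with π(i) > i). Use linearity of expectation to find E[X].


Write X = Σ_{i=1}^{278} X_i, where X_i = 1_{π(i) > i}.
For each fixed i, π(i) is uniform over {1, …, 278} (marginal of a uniform permutation), so P[π(i) > i] = (n − i)/n. Summing: Σ_{i=1}^{278} (n − i)/n = (0 + 1 + … + 277)/278 = 278(278 − 1)/(2·278) = (278 − 1)/2.
Hence E[X] = Σ_{i=1}^{278} (278 − i)/278 = 277/2 ≈ 138.500.

E[X] = 277/2 = 138.500.


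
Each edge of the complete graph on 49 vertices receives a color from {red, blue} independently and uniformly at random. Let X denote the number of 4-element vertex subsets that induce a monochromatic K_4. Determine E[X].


Let X = Σ_S X_S over the C(49, 4) = 211876 subsets S of size 4, where X_S = 1 if the K_4 on S is monochromatic.
For a fixed S, the K_4 on S has C(4, 2) = 6 edges. P[all 6 edges red] = (1/2)^6, and likewise for blue, so P[monochromatic] = 2·(1/2)^6 = 2^{1 − 6} = 1/32.
By linearity of expectation: E[X] = C(49, 4) · 2^{1 − 6} = 211876 · 1/32 = 52969/8.
Numerically: E[X] ≈ 6621.125000.

E[X] = C(49,4)·2^(1−C(4,2)) = 52969/8 ≈ 6621.125000.


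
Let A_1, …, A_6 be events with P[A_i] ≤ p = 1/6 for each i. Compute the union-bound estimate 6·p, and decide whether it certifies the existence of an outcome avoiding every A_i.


Union bound: P[∪_{i=1}^{6} A_i] ≤ Σ_i P[A_i] ≤ 6·p = 6·(1/6) = 1.
Numerically: 1 ≈ 1.0000000.
Is 1 < 1? NO.
Since the bound 1 is ≥ 1, the union bound is uninformative here; it does NOT by itself certify existence.

6·p = 1 ≈ 1.0000000; existence NOT certified by the union bound.


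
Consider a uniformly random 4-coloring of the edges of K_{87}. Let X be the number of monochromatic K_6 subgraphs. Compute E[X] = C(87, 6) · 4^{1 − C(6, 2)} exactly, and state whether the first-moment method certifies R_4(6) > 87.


E[X] = C(87, 6) · 4^{1 − 15} = 504981379 · 4^{−14} = 504981379/268435456.
As a reduced fraction: E[X] = 504981379/268435456 ≈ 1.881.
Is E[X] < 1? NO.
Since E[X] ≥ 1, the first-moment bound is inconclusive at n = 87; it does NOT by itself certify R_4(6) > 87.

E[X] = 504981379/268435456 ≈ 1.881; E[X] ≥ 1; first-moment method inconclusive here.


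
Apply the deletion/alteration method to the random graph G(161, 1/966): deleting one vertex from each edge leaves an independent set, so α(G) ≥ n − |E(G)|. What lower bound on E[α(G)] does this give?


E[|E(G)|] = C(161, 2)·p = 12880 · (1/966) = 40/3.
E[α(G)] ≥ n − E[|E(G)|] = 161 − 40/3 = 443/3.
Numerically: ≈ 147.66667.
(This is only a lower bound; the true E[α(G)] may be larger.)

E[α(G)] ≥ 443/3 ≈ 147.66667.


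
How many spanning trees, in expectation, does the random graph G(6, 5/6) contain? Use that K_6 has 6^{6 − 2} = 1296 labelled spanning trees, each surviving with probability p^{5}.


K_6 has 6^{6 − 2} = 1296 labelled spanning trees.
For each such spanning tree H, let X_H = 1 if all 5 edges of H are present in G. Then P[X_H = 1] = p^{5} = (5/6)^{5} = 3125/7776.
By linearity: E[X] = Σ_H E[X_H] = 1296 · p^{5} = 1296 · 3125/7776 = 3125/6.
Numerically: E[X] ≈ 520.833.

E[X] = 1296 · (5/6)^{5} = 3125/6 ≈ 520.833.


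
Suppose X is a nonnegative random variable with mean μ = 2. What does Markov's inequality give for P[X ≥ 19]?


μ = E[X] = 2, a = 19.
Markov: P[X ≥ 19] ≤ μ/a = (2)/19 = 2/19.
Numerically: ≈ 0.1053.
(Since a = 19 > μ = 2.0000, the bound 2/19 is < 1 and informative.)

P[X ≥ 19] ≤ 2/19 ≈ 0.1053.


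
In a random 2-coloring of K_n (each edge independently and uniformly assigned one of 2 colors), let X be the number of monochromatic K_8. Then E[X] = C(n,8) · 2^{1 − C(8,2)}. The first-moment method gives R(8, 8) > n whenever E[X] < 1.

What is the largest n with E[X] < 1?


We need C(n, 8) · 2^{1 − 28} < 1, i.e. C(n, 8) < 2^{28 − 1} = 134217728.
Check values of n near the boundary:
  n = 36: C(36, 8) = 30260340; 30260340 < 134217728? YES
  n = 37: C(37, 8) = 38608020; 38608020 < 134217728? YES
  n = 38: C(38, 8) = 48903492; 48903492 < 134217728? YES
  n = 39: C(39, 8) = 61523748; 61523748 < 134217728? YES
  n = 40: C(40, 8) = 76904685; 76904685 < 134217728? YES
  n = 41: C(41, 8) = 95548245; 95548245 < 134217728? YES
  n = 42: C(42, 8) = 118030185; 118030185 < 134217728? YES
  n = 43: C(43, 8) = 145008513; 145008513 < 134217728? NO
The largest n with C(n, 8) < 134217728 is n = 42 (where E[X] = 118030185/134217728 ≈ 0.87939). Hence R(8, 8) > 42, i.e. R(8, 8) ≥ 43.

Largest n = 42; hence R(8, 8) > 42.


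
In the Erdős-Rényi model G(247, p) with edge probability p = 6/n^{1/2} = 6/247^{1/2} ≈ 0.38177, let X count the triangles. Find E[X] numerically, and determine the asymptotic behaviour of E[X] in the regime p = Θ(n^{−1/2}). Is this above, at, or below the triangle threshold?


Number of potential triangles: C(247, 3) = 2481115.
Each occurs with probability p³ ≈ (0.38177)³ ≈ 5.5642716e-02.
By linearity: E[X] = C(247, 3)·p³ ≈ 2481115 · 5.5642716e-02 ≈ 138055.97759.
Since α = 1/2 < 1, p = c/n^{1/2} ≫ 1/n is above the triangle threshold p ~ 1/n. Asymptotically E[X] ~ (c³/6)·n^{3(1−α)} = (6³/6)·n^{1.5} → ∞; triangles are abundant w.h.p.

E[X] ≈ 138055.97759; in regime p = Θ(1/n^{1/2}) E[X] diverges (above the triangle threshold p ~ 1/n).


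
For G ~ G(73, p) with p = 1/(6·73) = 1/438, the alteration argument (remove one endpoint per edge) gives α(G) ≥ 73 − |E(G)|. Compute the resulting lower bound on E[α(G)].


E[|E(G)|] = C(73, 2)·p = 2628 · (1/438) = 6.
E[α(G)] ≥ n − E[|E(G)|] = 73 − 6 = 67.
Numerically: ≈ 67.000000.
(This is only a lower bound; the true E[α(G)] may be larger.)

E[α(G)] ≥ 67 ≈ 67.000000.


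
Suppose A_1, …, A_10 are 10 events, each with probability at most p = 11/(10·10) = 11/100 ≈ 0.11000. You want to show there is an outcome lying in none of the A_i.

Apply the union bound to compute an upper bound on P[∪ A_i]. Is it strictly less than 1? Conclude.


Union bound: P[∪_{i=1}^{10} A_i] ≤ Σ_i P[A_i] ≤ 10·p = 10·(11/100) = 11/10.
Numerically: 11/10 ≈ 1.10000.
Is 11/10 < 1? NO.
Since the bound 11/10 is ≥ 1, the union bound is uninformative here; it does NOT by itself certify existence.

10·p = 11/10 ≈ 1.10000; existence NOT certified by the union bound.


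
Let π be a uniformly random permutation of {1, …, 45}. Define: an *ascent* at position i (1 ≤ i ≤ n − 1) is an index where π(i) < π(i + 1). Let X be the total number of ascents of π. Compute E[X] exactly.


Write X = Σ X_I over i = 1, …, 44, with X_I the indicator of one ascent.
There are 44 indicators.
For each fixed i, the pair (π(i), π(i+1)) is a uniformly random ordered pair of distinct values from {1, …, 45}; by symmetry P[π(i) < π(i+1)] = 1/2.
By linearity: E[X] = 44 · (1/2) = (45 − 1) · (1/2) = 22 ≈ 22.000.

E[X] = 22 = 22.000.


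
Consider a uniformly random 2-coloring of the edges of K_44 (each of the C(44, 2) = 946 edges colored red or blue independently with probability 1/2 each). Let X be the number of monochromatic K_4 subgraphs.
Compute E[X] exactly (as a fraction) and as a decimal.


Let X = Σ_S X_S over the C(44, 4) = 135751 subsets S of size 4, where X_S = 1 if the K_4 on S is monochromatic.
For a fixed S, the K_4 on S has C(4, 2) = 6 edges. P[all 6 edges red] = (1/2)^6, and likewise for blue, so P[monochromatic] = 2·(1/2)^6 = 2^{1 − 6} = 1/32.
By linearity of expectation: E[X] = C(44, 4) · 2^{1 − 6} = 135751 · 1/32 = 135751/32.
Numerically: E[X] ≈ 4242.218750.

E[X] = C(44,4)·2^(1−C(4,2)) = 135751/32 ≈ 4242.218750.


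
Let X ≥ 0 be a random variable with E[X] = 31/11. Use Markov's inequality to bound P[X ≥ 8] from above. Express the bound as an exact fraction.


μ = E[X] = 31/11, a = 8.
Markov: P[X ≥ 8] ≤ μ/a = (31/11)/8 = 31/88.
Numerically: ≈ 0.3523.
(Since a = 8 > μ = 2.8182, the bound 31/88 is < 1 and informative.)

P[X ≥ 8] ≤ 31/88 ≈ 0.3523.


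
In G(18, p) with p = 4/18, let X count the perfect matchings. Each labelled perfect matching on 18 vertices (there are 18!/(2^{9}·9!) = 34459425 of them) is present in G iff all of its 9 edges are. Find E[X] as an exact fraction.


K_18 has 18!/(2^{9}·9!) = 34459425 labelled perfect matchings.
For each such perfect matching H, let X_H = 1 if all 9 edges of H are present in G. Then P[X_H = 1] = p^{9} = (2/9)^{9} = 512/387420489.
By linearity of expectation: E[X] = Σ_H E[X_H] = 34459425 · p^{9} = 34459425 · 512/387420489 = 217817600/4782969.
Numerically: E[X] ≈ 45.54.

E[X] = 34459425 · (2/9)^{9} = 217817600/4782969 ≈ 45.54.


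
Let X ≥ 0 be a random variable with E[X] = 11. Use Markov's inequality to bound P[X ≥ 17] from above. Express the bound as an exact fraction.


μ = E[X] = 11, a = 17.
Markov: P[X ≥ 17] ≤ μ/a = (11)/17 = 11/17.
Numerically: ≈ 0.647059.
(Since a = 17 > μ = 11.000000, the bound 11/17 is < 1 and informative.)

P[X ≥ 17] ≤ 11/17 ≈ 0.647059.


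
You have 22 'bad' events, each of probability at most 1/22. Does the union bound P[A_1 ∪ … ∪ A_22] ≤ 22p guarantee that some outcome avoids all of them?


Union bound: P[∪_{i=1}^{22} A_i] ≤ Σ_i P[A_i] ≤ 22·p = 22·(1/22) = 1.
Numerically: 1 ≈ 1.00000.
Is 1 < 1? NO.
Since the bound 1 is ≥ 1, the union bound is uninformative here; it does NOT by itself certify existence.

22·p = 1 ≈ 1.00000; existence NOT certified by the union bound.


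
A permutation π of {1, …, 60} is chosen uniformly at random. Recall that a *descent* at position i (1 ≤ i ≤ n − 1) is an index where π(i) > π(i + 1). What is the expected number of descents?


Write X = Σ X_I over i = 1, …, 59, with X_I the indicator of one descent.
There are 59 indicators.
For each fixed i, the pair (π(i), π(i+1)) is a uniformly random ordered pair of distinct values from {1, …, 60}; by symmetry P[π(i) > π(i+1)] = 1/2.
By linearity: E[X] = 59 · (1/2) = (60 − 1) · (1/2) = 59/2 ≈ 29.500.

E[X] = 59/2 = 29.500.


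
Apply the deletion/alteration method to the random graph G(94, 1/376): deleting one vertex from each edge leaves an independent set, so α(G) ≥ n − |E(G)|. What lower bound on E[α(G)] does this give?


E[|E(G)|] = C(94, 2)·p = 4371 · (1/376) = 93/8.
E[α(G)] ≥ n − E[|E(G)|] = 94 − 93/8 = 659/8.
Numerically: ≈ 82.3750.
(This is only a lower bound; the true E[α(G)] may be larger.)

E[α(G)] ≥ 659/8 ≈ 82.3750.


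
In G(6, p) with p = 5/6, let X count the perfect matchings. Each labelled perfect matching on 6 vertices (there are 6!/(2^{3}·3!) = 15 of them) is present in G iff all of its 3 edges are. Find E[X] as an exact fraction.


K_6 has 6!/(2^{3}·3!) = 15 labelled perfect matchings.
For each such perfect matching H, let X_H = 1 if all 3 edges of H are present in G. Then P[X_H = 1] = p^{3} = (5/6)^{3} = 125/216.
By linearity: E[X] = Σ_H E[X_H] = 15 · p^{3} = 15 · 125/216 = 625/72.
Numerically: E[X] ≈ 8.68.

E[X] = 15 · (5/6)^{3} = 625/72 ≈ 8.68.


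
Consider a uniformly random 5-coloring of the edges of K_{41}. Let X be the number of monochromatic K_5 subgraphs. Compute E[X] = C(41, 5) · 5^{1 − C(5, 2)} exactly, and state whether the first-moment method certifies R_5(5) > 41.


E[X] = C(41, 5) · 5^{1 − 10} = 749398 · 5^{−9} = 749398/1953125.
As a reduced fraction: E[X] = 749398/1953125 ≈ 0.3836918.
Is E[X] < 1? YES.
Since E[X] < 1, there exists a 5-coloring of K_{41} with no monochromatic K_5; hence R_5(5) > 41.

E[X] = 749398/1953125 ≈ 0.3836918; E[X] < 1, so R_5(5) > 41.


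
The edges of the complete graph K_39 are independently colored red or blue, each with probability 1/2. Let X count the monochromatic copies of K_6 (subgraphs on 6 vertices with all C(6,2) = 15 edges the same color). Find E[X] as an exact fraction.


Let X = Σ_S X_S over the C(39, 6) = 3262623 subsets S of size 6, where X_S = 1 if the K_6 on S is monochromatic.
For a fixed S, the K_6 on S has C(6, 2) = 15 edges. P[all 15 edges red] = (1/2)^15, and likewise for blue, so P[monochromatic] = 2·(1/2)^15 = 2^{1 − 15} = 1/16384.
By linearity of expectation: E[X] = C(39, 6) · 2^{1 − 15} = 3262623 · 1/16384 = 3262623/16384.
Numerically: E[X] ≈ 199.1347.

E[X] = C(39,6)·2^(1−C(6,2)) = 3262623/16384 ≈ 199.1347.


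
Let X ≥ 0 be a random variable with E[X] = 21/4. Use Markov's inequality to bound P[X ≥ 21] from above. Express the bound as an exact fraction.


μ = E[X] = 21/4, a = 21.
Markov: P[X ≥ 21] ≤ μ/a = (21/4)/21 = 1/4.
Numerically: ≈ 0.250.
(Since a = 21 > μ = 5.250, the bound 1/4 is < 1 and informative.)

P[X ≥ 21] ≤ 1/4 ≈ 0.250.


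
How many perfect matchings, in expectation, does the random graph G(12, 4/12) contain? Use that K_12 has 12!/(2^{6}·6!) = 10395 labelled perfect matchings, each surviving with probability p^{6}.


K_12 has 12!/(2^{6}·6!) = 10395 labelled perfect matchings.
For each such perfect matching H, let X_H = 1 if all 6 edges of H are present in G. Then P[X_H = 1] = p^{6} = (1/3)^{6} = 1/729.
By linearity of expectation: E[X] = Σ_H E[X_H] = 10395 · p^{6} = 10395 · 1/729 = 385/27.
Numerically: E[X] ≈ 14.2593.

E[X] = 10395 · (1/3)^{6} = 385/27 ≈ 14.2593.


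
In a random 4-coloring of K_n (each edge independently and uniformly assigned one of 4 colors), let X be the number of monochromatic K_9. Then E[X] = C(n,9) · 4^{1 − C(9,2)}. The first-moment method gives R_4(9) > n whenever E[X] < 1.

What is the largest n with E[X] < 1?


We need C(n, 9) · 4^{1 − 36} < 1, i.e. C(n, 9) < 4^{36 − 1} = 1180591620717411303424.
Check values of n near the boundary:
  n = 913: C(913, 9) = 1167605542753639808390; 1167605542753639808390 < 1180591620717411303424? YES
  n = 914: C(914, 9) = 1179217089587653905932; 1179217089587653905932 < 1180591620717411303424? YES
  n = 915: C(915, 9) = 1190931166636537885130; 1190931166636537885130 < 1180591620717411303424? NO
The largest n with C(n, 9) < 1180591620717411303424 is n = 914 (where E[X] = 294804272396913476483/295147905179352825856 ≈ 0.99884). Hence R_4(9) > 914, i.e. R_4(9) ≥ 915.

Largest n = 914; hence R_4(9) > 914.


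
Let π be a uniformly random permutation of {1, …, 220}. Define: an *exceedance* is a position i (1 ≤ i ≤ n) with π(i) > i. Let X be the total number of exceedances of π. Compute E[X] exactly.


Write X = Σ_{i=1}^{220} X_i, where X_i = 1_{π(i) > i}.
For each fixed i, π(i) is uniform over {1, …, 220} (marginal of a uniform permutation), so P[π(i) > i] = (n − i)/n. Summing: Σ_{i=1}^{220} (n − i)/n = (0 + 1 + … + 219)/220 = 220(220 − 1)/(2·220) = (220 − 1)/2.
Hence E[X] = Σ_{i=1}^{220} (220 − i)/220 = 219/2 ≈ 109.50000.

E[X] = 219/2 = 109.50000.


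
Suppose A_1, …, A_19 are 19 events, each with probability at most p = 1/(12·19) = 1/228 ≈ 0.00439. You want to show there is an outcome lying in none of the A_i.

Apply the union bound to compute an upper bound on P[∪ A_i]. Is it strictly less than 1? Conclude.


Union bound: P[∪_{i=1}^{19} A_i] ≤ Σ_i P[A_i] ≤ 19·p = 19·(1/228) = 1/12.
Numerically: 1/12 ≈ 0.08333.
Is 1/12 < 1? YES.
Since P[∪ A_i] ≤ 1/12 < 1, the complement has P[∩ A_i^c] ≥ 1 − 1/12 = 11/12 > 0, so some outcome avoids every A_i.

19·p = 1/12 ≈ 0.08333; existence CERTIFIED by the union bound.


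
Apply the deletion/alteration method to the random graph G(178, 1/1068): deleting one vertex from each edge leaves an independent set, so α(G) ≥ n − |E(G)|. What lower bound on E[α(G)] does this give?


E[|E(G)|] = C(178, 2)·p = 15753 · (1/1068) = 59/4.
E[α(G)] ≥ n − E[|E(G)|] = 178 − 59/4 = 653/4.
Numerically: ≈ 163.25000.
(This is only a lower bound; the true E[α(G)] may be larger.)

E[α(G)] ≥ 653/4 ≈ 163.25000.


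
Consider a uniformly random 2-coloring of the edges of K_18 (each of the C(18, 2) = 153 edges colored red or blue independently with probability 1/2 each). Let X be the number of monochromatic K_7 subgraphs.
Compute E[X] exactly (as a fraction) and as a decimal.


Let X = Σ_S X_S over the C(18, 7) = 31824 subsets S of size 7, where X_S = 1 if the K_7 on S is monochromatic.
For a fixed S, the K_7 on S has C(7, 2) = 21 edges. P[all 21 edges red] = (1/2)^21, and likewise for blue, so P[monochromatic] = 2·(1/2)^21 = 2^{1 − 21} = 1/1048576.
Summing: E[X] = C(18, 7) · 2^{1 − 21} = 31824 · 1/1048576 = 1989/65536.
Numerically: E[X] ≈ 0.03035.

E[X] = C(18,7)·2^(1−C(7,2)) = 1989/65536 ≈ 0.03035.


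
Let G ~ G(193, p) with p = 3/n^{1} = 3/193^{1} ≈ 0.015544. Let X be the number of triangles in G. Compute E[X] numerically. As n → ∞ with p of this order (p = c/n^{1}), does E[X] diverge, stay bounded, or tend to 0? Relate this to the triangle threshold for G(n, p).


Number of potential triangles: C(193, 3) = 1179616.
Each occurs with probability p³ ≈ (0.015544)³ ≈ 3.75570815e-06.
By linearity: E[X] = C(193, 3)·p³ ≈ 1179616 · 3.75570815e-06 ≈ 4.430293.
Here α = 1, so p = 3/n is exactly at the triangle threshold p ~ 1/n. Asymptotically E[X] → c³/6 = 3³/6 = 9/2 ≈ 4.500000, a bounded constant. In this regime the triangle count is asymptotically Poisson(c³/6).

E[X] ≈ 4.430293; in regime p = Θ(1/n^{1}) E[X] stays bounded (at the triangle threshold p ~ 1/n).


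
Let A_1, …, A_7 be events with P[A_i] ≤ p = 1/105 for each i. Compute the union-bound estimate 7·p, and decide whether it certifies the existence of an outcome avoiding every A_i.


Union bound: P[∪_{i=1}^{7} A_i] ≤ Σ_i P[A_i] ≤ 7·p = 7·(1/105) = 1/15.
Numerically: 1/15 ≈ 0.067.
Is 1/15 < 1? YES.
Since P[∪ A_i] ≤ 1/15 < 1, the complement has P[∩ A_i^c] ≥ 1 − 1/15 = 14/15 > 0, so some outcome avoids every A_i.

7·p = 1/15 ≈ 0.067; existence CERTIFIED by the union bound.


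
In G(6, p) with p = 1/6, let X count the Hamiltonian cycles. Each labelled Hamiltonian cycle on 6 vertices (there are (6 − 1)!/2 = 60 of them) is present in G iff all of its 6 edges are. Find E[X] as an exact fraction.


K_6 has (6 − 1)!/2 = 60 labelled Hamiltonian cycles.
For each such Hamiltonian cycle H, let X_H = 1 if all 6 edges of H are present in G. Then P[X_H = 1] = p^{6} = (1/6)^{6} = 1/46656.
By linearity of expectation: E[X] = Σ_H E[X_H] = 60 · p^{6} = 60 · 1/46656 = 5/3888.
Numerically: E[X] ≈ 0.001286.

E[X] = 60 · (1/6)^{6} = 5/3888 ≈ 0.001286.


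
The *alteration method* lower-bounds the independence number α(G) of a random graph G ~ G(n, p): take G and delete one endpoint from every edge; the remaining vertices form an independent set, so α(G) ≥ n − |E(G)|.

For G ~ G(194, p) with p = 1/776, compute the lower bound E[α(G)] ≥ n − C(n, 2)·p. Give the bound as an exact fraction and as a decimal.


E[|E(G)|] = C(194, 2)·p = 18721 · (1/776) = 193/8.
E[α(G)] ≥ n − E[|E(G)|] = 194 − 193/8 = 1359/8.
Numerically: ≈ 169.875000.
(This is only a lower bound; the true E[α(G)] may be larger.)

E[α(G)] ≥ 1359/8 ≈ 169.875000.


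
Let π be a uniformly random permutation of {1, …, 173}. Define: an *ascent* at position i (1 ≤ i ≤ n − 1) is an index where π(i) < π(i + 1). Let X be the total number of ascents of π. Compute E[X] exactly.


Write X = Σ X_I over i = 1, …, 172, with X_I the indicator of one ascent.
There are 172 indicators.
For each fixed i, the pair (π(i), π(i+1)) is a uniformly random ordered pair of distinct values from {1, …, 173}; by symmetry P[π(i) < π(i+1)] = 1/2.
By linearity: E[X] = 172 · (1/2) = (173 − 1) · (1/2) = 86 ≈ 86.0000.

E[X] = 86 = 86.0000.


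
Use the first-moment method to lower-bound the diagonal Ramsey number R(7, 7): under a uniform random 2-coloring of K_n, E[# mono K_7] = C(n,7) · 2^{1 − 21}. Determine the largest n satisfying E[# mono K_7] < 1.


We need C(n, 7) · 2^{1 − 21} < 1, i.e. C(n, 7) < 2^{21 − 1} = 1048576.
Check values of n near the boundary:
  n = 25: C(25, 7) = 480700; 480700 < 1048576? YES
  n = 26: C(26, 7) = 657800; 657800 < 1048576? YES
  n = 27: C(27, 7) = 888030; 888030 < 1048576? YES
  n = 28: C(28, 7) = 1184040; 1184040 < 1048576? NO
  n = 29: C(29, 7) = 1560780; 1560780 < 1048576? NO
The largest n with C(n, 7) < 1048576 is n = 27 (where E[X] = 444015/524288 ≈ 0.8469). Hence R(7, 7) > 27, i.e. R(7, 7) ≥ 28.

Largest n = 27; hence R(7, 7) > 27.


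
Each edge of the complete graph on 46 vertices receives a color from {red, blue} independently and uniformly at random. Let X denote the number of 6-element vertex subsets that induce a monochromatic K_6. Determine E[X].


Let X = Σ_S X_S over the C(46, 6) = 9366819 subsets S of size 6, where X_S = 1 if the K_6 on S is monochromatic.
For a fixed S, the K_6 on S has C(6, 2) = 15 edges. P[all 15 edges red] = (1/2)^15, and likewise for blue, so P[monochromatic] = 2·(1/2)^15 = 2^{1 − 15} = 1/16384.
Summing: E[X] = C(46, 6) · 2^{1 − 15} = 9366819 · 1/16384 = 9366819/16384.
Numerically: E[X] ≈ 571.70526.

E[X] = C(46,6)·2^(1−C(6,2)) = 9366819/16384 ≈ 571.70526.


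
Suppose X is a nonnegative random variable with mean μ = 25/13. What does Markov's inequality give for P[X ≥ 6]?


μ = E[X] = 25/13, a = 6.
Markov: P[X ≥ 6] ≤ μ/a = (25/13)/6 = 25/78.
Numerically: ≈ 0.32051.
(Since a = 6 > μ = 1.92308, the bound 25/78 is < 1 and informative.)

P[X ≥ 6] ≤ 25/78 ≈ 0.32051.


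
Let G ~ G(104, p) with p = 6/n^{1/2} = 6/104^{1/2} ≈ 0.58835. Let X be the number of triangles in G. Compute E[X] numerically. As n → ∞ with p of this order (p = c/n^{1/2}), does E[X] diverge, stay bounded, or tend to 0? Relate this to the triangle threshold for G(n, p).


Number of potential triangles: C(104, 3) = 182104.
Each occurs with probability p³ ≈ (0.58835)³ ≈ 2.0365906e-01.
By linearity: E[X] = C(104, 3)·p³ ≈ 182104 · 2.0365906e-01 ≈ 37087.13008.
Since α = 1/2 < 1, p = c/n^{1/2} ≫ 1/n is above the triangle threshold p ~ 1/n. Asymptotically E[X] ~ (c³/6)·n^{3(1−α)} = (6³/6)·n^{1.5} → ∞; triangles are abundant w.h.p.

E[X] ≈ 37087.13008; in regime p = Θ(1/n^{1/2}) E[X] diverges (above the triangle threshold p ~ 1/n).


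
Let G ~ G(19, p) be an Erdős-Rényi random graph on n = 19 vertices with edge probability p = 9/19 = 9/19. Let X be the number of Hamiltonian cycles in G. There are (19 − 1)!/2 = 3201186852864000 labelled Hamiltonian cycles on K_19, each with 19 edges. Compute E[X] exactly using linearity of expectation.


K_19 has (19 − 1)!/2 = 3201186852864000 labelled Hamiltonian cycles.
For each such Hamiltonian cycle H, let X_H = 1 if all 19 edges of H are present in G. Then P[X_H = 1] = p^{19} = (9/19)^{19} = 1350851717672992089/1978419655660313589123979.
Summing the indicators: E[X] = Σ_H E[X_H] = 3201186852864000 · p^{19} = 3201186852864000 · 1350851717672992089/1978419655660313589123979 = 4324328758783534194876278992896000/1978419655660313589123979.
Numerically: E[X] ≈ 2.1857e+09.

E[X] = 3201186852864000 · (9/19)^{19} = 4324328758783534194876278992896000/1978419655660313589123979 ≈ 2.1857e+09.


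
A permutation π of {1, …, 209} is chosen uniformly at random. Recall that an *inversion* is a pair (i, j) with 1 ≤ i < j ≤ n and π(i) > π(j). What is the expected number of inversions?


Write X = Σ X_I over the C(209, 2) = 21736 pairs i < j, with X_I the indicator of one inversion.
There are 21736 indicators.
For each fixed pair i < j, the values π(i) and π(j) are two distinct elements of {1, …, 209} in uniformly random order; by symmetry P[π(i) > π(j)] = 1/2.
By linearity: E[X] = 21736 · (1/2) = C(209, 2) · (1/2) = 21736/2 = 10868 ≈ 10868.0000.

E[X] = 10868 = 10868.0000.


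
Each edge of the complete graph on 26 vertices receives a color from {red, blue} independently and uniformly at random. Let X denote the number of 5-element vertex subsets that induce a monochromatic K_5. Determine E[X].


Let X = Σ_S X_S over the C(26, 5) = 65780 subsets S of size 5, where X_S = 1 if the K_5 on S is monochromatic.
For a fixed S, the K_5 on S has C(5, 2) = 10 edges. P[all 10 edges red] = (1/2)^10, and likewise for blue, so P[monochromatic] = 2·(1/2)^10 = 2^{1 − 10} = 1/512.
By linearity: E[X] = C(26, 5) · 2^{1 − 10} = 65780 · 1/512 = 16445/128.
Numerically: E[X] ≈ 128.4766.

E[X] = C(26,5)·2^(1−C(5,2)) = 16445/128 ≈ 128.4766.


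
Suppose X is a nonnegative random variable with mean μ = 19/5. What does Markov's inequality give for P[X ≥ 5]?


μ = E[X] = 19/5, a = 5.
Markov: P[X ≥ 5] ≤ μ/a = (19/5)/5 = 19/25.
Numerically: ≈ 0.760.
(Since a = 5 > μ = 3.800, the bound 19/25 is < 1 and informative.)

P[X ≥ 5] ≤ 19/25 ≈ 0.760.


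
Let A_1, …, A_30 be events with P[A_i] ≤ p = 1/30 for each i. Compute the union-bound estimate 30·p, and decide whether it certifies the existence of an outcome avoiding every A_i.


Union bound: P[∪_{i=1}^{30} A_i] ≤ Σ_i P[A_i] ≤ 30·p = 30·(1/30) = 1.
Numerically: 1 ≈ 1.0000.
Is 1 < 1? NO.
Since the bound 1 is ≥ 1, the union bound is uninformative here; it does NOT by itself certify existence.

30·p = 1 ≈ 1.0000; existence NOT certified by the union bound.


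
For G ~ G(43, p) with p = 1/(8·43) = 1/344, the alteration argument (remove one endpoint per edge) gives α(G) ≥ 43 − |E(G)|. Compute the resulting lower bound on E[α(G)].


E[|E(G)|] = C(43, 2)·p = 903 · (1/344) = 21/8.
E[α(G)] ≥ n − E[|E(G)|] = 43 − 21/8 = 323/8.
Numerically: ≈ 40.3750.
(This is only a lower bound; the true E[α(G)] may be larger.)

E[α(G)] ≥ 323/8 ≈ 40.3750.


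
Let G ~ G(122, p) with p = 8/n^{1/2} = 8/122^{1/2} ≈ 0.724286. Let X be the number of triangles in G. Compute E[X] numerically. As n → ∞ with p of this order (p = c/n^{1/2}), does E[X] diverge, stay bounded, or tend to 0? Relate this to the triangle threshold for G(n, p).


Number of potential triangles: C(122, 3) = 295240.
Each occurs with probability p³ ≈ (0.724286)³ ≈ 3.79953295e-01.
By linearity: E[X] = C(122, 3)·p³ ≈ 295240 · 3.79953295e-01 ≈ 112177.410777.
Since α = 1/2 < 1, p = c/n^{1/2} ≫ 1/n is above the triangle threshold p ~ 1/n. Asymptotically E[X] ~ (c³/6)·n^{3(1−α)} = (8³/6)·n^{1.5} → ∞; triangles are abundant w.h.p.

E[X] ≈ 112177.410777; in regime p = Θ(1/n^{1/2}) E[X] diverges (above the triangle threshold p ~ 1/n).


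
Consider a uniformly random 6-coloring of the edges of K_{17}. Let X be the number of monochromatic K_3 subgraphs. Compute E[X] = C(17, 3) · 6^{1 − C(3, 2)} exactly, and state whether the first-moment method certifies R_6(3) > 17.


E[X] = C(17, 3) · 6^{1 − 3} = 680 · 6^{−2} = 680/36.
As a reduced fraction: E[X] = 170/9 ≈ 18.8889.
Is E[X] < 1? NO.
Since E[X] ≥ 1, the first-moment bound is inconclusive at n = 17; it does NOT by itself certify R_6(3) > 17.

E[X] = 170/9 ≈ 18.8889; E[X] ≥ 1; first-moment method inconclusive here.


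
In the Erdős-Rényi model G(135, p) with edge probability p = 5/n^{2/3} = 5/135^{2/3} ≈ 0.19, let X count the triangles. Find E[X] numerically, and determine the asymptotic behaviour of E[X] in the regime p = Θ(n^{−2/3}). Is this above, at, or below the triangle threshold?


Number of potential triangles: C(135, 3) = 400995.
Each occurs with probability p³ ≈ (0.19)³ ≈ 6.85871e-03.
By linearity: E[X] = C(135, 3)·p³ ≈ 400995 · 6.85871e-03 ≈ 2750.309.
Since α = 2/3 < 1, p = c/n^{2/3} ≫ 1/n is above the triangle threshold p ~ 1/n. Asymptotically E[X] ~ (c³/6)·n^{3(1−α)} = (5³/6)·n^{1} → ∞; triangles are abundant w.h.p.

E[X] ≈ 2750.309; in regime p = Θ(1/n^{2/3}) E[X] diverges (above the triangle threshold p ~ 1/n).


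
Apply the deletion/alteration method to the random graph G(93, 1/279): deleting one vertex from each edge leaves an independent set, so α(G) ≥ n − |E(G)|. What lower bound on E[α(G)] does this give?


E[|E(G)|] = C(93, 2)·p = 4278 · (1/279) = 46/3.
E[α(G)] ≥ n − E[|E(G)|] = 93 − 46/3 = 233/3.
Numerically: ≈ 77.667.
(This is only a lower bound; the true E[α(G)] may be larger.)

E[α(G)] ≥ 233/3 ≈ 77.667.


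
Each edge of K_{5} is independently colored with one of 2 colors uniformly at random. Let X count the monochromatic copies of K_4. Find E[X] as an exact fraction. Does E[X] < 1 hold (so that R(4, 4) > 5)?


E[X] = C(5, 4) · 2^{1 − 6} = 5 · 2^{−5} = 5/32.
As a reduced fraction: E[X] = 5/32 ≈ 0.1562.
Is E[X] < 1? YES.
Since E[X] < 1, there exists a 2-coloring of K_{5} with no monochromatic K_4; hence R(4, 4) > 5.

E[X] = 5/32 ≈ 0.1562; E[X] < 1, so R(4, 4) > 5.


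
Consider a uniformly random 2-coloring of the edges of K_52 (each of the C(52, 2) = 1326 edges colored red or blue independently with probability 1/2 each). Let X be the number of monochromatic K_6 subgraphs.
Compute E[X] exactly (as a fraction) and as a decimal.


Let X = Σ_S X_S over the C(52, 6) = 20358520 subsets S of size 6, where X_S = 1 if the K_6 on S is monochromatic.
For a fixed S, the K_6 on S has C(6, 2) = 15 edges. P[all 15 edges red] = (1/2)^15, and likewise for blue, so P[monochromatic] = 2·(1/2)^15 = 2^{1 − 15} = 1/16384.
By linearity: E[X] = C(52, 6) · 2^{1 − 15} = 20358520 · 1/16384 = 2544815/2048.
Numerically: E[X] ≈ 1242.585.

E[X] = C(52,6)·2^(1−C(6,2)) = 2544815/2048 ≈ 1242.585.


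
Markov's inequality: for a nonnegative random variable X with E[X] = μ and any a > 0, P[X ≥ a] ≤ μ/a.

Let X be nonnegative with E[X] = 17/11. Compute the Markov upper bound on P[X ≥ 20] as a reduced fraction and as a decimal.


μ = E[X] = 17/11, a = 20.
Markov: P[X ≥ 20] ≤ μ/a = (17/11)/20 = 17/220.
Numerically: ≈ 0.077.
(Since a = 20 > μ = 1.545, the bound 17/220 is < 1 and informative.)

P[X ≥ 20] ≤ 17/220 ≈ 0.077.


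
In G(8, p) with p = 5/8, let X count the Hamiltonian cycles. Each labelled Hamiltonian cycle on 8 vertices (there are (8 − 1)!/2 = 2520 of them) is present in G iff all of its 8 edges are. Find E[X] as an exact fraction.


K_8 has (8 − 1)!/2 = 2520 labelled Hamiltonian cycles.
For each such Hamiltonian cycle H, let X_H = 1 if all 8 edges of H are present in G. Then P[X_H = 1] = p^{8} = (5/8)^{8} = 390625/16777216.
Summing the indicators: E[X] = Σ_H E[X_H] = 2520 · p^{8} = 2520 · 390625/16777216 = 123046875/2097152.
Numerically: E[X] ≈ 58.7.

E[X] = 2520 · (5/8)^{8} = 123046875/2097152 ≈ 58.7.


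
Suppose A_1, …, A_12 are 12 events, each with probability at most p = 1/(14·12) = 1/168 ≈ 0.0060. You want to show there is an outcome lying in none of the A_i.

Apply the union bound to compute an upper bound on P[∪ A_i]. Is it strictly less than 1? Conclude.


Union bound: P[∪_{i=1}^{12} A_i] ≤ Σ_i P[A_i] ≤ 12·p = 12·(1/168) = 1/14.
Numerically: 1/14 ≈ 0.0714.
Is 1/14 < 1? YES.
Since P[∪ A_i] ≤ 1/14 < 1, the complement has P[∩ A_i^c] ≥ 1 − 1/14 = 13/14 > 0, so some outcome avoids every A_i.

12·p = 1/14 ≈ 0.0714; existence CERTIFIED by the union bound.


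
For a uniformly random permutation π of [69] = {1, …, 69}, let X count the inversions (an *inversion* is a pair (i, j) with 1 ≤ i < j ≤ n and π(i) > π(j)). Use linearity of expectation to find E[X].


Write X = Σ X_I over the C(69, 2) = 2346 pairs i < j, with X_I the indicator of one inversion.
There are 2346 indicators.
For each fixed pair i < j, the values π(i) and π(j) are two distinct elements of {1, …, 69} in uniformly random order; by symmetry P[π(i) > π(j)] = 1/2.
By linearity: E[X] = 2346 · (1/2) = C(69, 2) · (1/2) = 2346/2 = 1173 ≈ 1173.000000.

E[X] = 1173 = 1173.000000.


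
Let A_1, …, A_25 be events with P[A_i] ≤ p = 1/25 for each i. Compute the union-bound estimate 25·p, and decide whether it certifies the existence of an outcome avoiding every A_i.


Union bound: P[∪_{i=1}^{25} A_i] ≤ Σ_i P[A_i] ≤ 25·p = 25·(1/25) = 1.
Numerically: 1 ≈ 1.000000.
Is 1 < 1? NO.
Since the bound 1 is ≥ 1, the union bound is uninformative here; it does NOT by itself certify existence.

25·p = 1 ≈ 1.000000; existence NOT certified by the union bound.
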